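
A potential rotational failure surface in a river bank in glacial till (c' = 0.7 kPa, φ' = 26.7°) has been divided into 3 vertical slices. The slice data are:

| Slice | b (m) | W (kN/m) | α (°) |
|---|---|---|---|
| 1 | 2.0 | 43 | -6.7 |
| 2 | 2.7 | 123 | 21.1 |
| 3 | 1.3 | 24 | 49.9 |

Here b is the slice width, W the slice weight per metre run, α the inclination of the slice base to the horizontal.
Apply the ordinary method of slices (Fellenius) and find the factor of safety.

Ordinary method of slices: FS = Σ[c'·Δl_i + (W_i cosα_i)·tanφ'] / Σ W_i sinα_i, with Δl_i = b_i / cosα_i.
Slice 1: Δl = 2.0/cos(-6.7°) = 2.014 m; N'_1 = 43·cos(-6.7°) = 42.7; c'Δl = 1.41; W sinα = -5.0
Slice 2: Δl = 2.7/cos21.1° = 2.894 m; N'_2 = 123·cos21.1° = 114.8; c'Δl = 2.03; W sinα = 44.3
Slice 3: Δl = 1.3/cos49.9° = 2.018 m; N'_3 = 24·cos49.9° = 15.5; c'Δl = 1.41; W sinα = 18.4
Σc'Δl = 4.8 kN/m; ΣN' = 172.9 kN/m; ΣW sinα = 57.6 kN/m
Resisting = 4.8 + 172.9·tan26.7° = 4.8 + 87.0 = 91.8 kN/m
FS = 91.8 / 57.6 = 1.593

FS = 1.59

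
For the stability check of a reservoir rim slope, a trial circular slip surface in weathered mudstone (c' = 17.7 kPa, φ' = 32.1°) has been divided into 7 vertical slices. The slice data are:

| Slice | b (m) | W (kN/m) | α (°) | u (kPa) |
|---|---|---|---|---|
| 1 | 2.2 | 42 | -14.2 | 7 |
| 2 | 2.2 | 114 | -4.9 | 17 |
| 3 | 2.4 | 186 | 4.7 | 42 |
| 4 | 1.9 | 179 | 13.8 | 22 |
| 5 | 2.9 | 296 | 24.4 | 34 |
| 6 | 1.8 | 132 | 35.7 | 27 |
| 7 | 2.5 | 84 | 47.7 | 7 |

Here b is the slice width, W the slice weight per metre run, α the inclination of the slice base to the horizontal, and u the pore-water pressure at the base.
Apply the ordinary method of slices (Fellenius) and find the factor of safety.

Ordinary method of slices: FS = Σ[c'·Δl_i + (W_i cosα_i − u_i·Δl_i)·tanφ'] / Σ W_i sinα_i, with Δl_i = b_i / cosα_i.
Slice 1: Δl = 2.2/cos(-14.2°) = 2.269 m; N'_1 = 42·cos(-14.2°) − 7·2.269 = 24.8; c'Δl = 40.17; W sinα = -10.3
Slice 2: Δl = 2.2/cos(-4.9°) = 2.208 m; N'_2 = 114·cos(-4.9°) − 17·2.208 = 76.0; c'Δl = 39.08; W sinα = -9.7
Slice 3: Δl = 2.4/cos4.7° = 2.408 m; N'_3 = 186·cos4.7° − 42·2.408 = 84.2; c'Δl = 42.62; W sinα = 15.2
Slice 4: Δl = 1.9/cos13.8° = 1.956 m; N'_4 = 179·cos13.8° − 22·1.956 = 130.8; c'Δl = 34.63; W sinα = 42.7
Slice 5: Δl = 2.9/cos24.4° = 3.184 m; N'_5 = 296·cos24.4° − 34·3.184 = 161.3; c'Δl = 56.36; W sinα = 122.3
Slice 6: Δl = 1.8/cos35.7° = 2.217 m; N'_6 = 132·cos35.7° − 27·2.217 = 47.3; c'Δl = 39.23; W sinα = 77.0
Slice 7: Δl = 2.5/cos47.7° = 3.715 m; N'_7 = 84·cos47.7° − 7·3.715 = 30.5; c'Δl = 65.75; W sinα = 62.1
Σc'Δl = 317.8 kN/m; ΣN' = 555.1 kN/m; ΣW sinα = 299.3 kN/m
Resisting = 317.8 + 555.1·tan32.1° = 317.8 + 348.2 = 666.0 kN/m
FS = 666.0 / 299.3 = 2.225

FS = 2.23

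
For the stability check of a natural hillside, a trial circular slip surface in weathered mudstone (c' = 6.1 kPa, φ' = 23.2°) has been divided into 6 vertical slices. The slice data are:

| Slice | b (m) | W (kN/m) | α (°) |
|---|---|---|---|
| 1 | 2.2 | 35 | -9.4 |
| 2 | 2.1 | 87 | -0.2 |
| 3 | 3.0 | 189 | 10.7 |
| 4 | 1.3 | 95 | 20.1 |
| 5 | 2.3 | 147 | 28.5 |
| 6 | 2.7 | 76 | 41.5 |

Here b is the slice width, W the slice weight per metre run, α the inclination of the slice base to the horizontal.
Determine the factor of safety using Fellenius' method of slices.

Ordinary method of slices: FS = Σ[c'·Δl_i + (W_i cosα_i)·tanφ'] / Σ W_i sinα_i, with Δl_i = b_i / cosα_i.
Slice 1: Δl = 2.2/cos(-9.4°) = 2.230 m; N'_1 = 35·cos(-9.4°) = 34.5; c'Δl = 13.60; W sinα = -5.7
Slice 2: Δl = 2.1/cos(-0.2°) = 2.100 m; N'_2 = 87·cos(-0.2°) = 87.0; c'Δl = 12.81; W sinα = -0.3
Slice 3: Δl = 3.0/cos10.7° = 3.053 m; N'_3 = 189·cos10.7° = 185.7; c'Δl = 18.62; W sinα = 35.1
Slice 4: Δl = 1.3/cos20.1° = 1.384 m; N'_4 = 95·cos20.1° = 89.2; c'Δl = 8.44; W sinα = 32.6
Slice 5: Δl = 2.3/cos28.5° = 2.617 m; N'_5 = 147·cos28.5° = 129.2; c'Δl = 15.96; W sinα = 70.1
Slice 6: Δl = 2.7/cos41.5° = 3.605 m; N'_6 = 76·cos41.5° = 56.9; c'Δl = 21.99; W sinα = 50.4
Σc'Δl = 91.4 kN/m; ΣN' = 582.6 kN/m; ΣW sinα = 182.2 kN/m
Resisting = 91.4 + 582.6·tan23.2° = 91.4 + 249.7 = 341.1 kN/m
FS = 341.1 / 182.2 = 1.872

FS = 1.87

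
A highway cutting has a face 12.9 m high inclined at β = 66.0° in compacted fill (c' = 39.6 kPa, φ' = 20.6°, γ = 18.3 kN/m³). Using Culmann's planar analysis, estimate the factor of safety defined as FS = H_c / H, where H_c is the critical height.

FS = 1.93

H_c = (4c'/γ) · sinβ cosφ' / [1 − cos(β − φ')]
    = (4·39.6/18.3) · sin66.0°·cos20.6° / [1 − cos45.4°]
    = 8.656 · 0.8551 / 0.2978 = 24.85 m
FS = H_c / H = 24.85 / 12.9 = 1.926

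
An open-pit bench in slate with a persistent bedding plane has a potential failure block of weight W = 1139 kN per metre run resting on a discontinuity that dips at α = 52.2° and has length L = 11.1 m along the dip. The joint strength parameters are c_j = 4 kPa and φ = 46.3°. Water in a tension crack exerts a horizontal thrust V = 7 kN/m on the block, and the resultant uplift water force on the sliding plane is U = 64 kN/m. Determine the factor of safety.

Resolving the block weight along and normal to the plane and applying the Mohr–Coulomb strength on the joint:
N' = W cosα − U − V sinα = 1139·cos52.2° − 64 − 7·sin52.2° = 628.6 kN/m
Driving force T = W sinα + V cosα = 1139·sin52.2° + 7·cos52.2° = 904.3 kN/m
Resisting force R = c_j·L + N'·tanφ = 4·11.1 + 628.6·tan46.3° = 44.4 + 657.8 = 702.2 kN/m
FS = R / T = 702.2 / 904.3 = 0.776

FS = 0.78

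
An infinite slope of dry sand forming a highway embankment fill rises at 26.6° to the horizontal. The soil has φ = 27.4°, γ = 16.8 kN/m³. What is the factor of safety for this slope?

For a dry cohesionless infinite slope the factor of safety is FS = tanφ / tanβ.
FS = tan27.4° / tan26.6° = 0.5184 / 0.5008 = 1.035

FS = 1.04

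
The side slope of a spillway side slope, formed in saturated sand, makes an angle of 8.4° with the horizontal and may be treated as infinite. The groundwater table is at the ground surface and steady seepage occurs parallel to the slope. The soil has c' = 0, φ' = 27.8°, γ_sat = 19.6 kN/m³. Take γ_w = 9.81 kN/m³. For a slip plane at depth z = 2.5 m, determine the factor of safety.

With seepage parallel to the slope and the water table at the surface, the effective normal stress on the slip plane uses the buoyant unit weight γ' = γ_sat − γ_w while the driving shear stress uses γ_sat:
FS = [c' + γ' z cos²β tanφ'] / [γ_sat z sinβ cosβ]
(For c' = 0 this reduces to FS = (γ'/γ_sat)·tanφ'/tanβ.)
γ' = 19.6 − 9.81 = 9.79 kN/m³
Numerator = 0.0 + 9.79·2.5·cos²8.4°·tan27.8° = 0.0 + 9.79·2.5·0.9787·0.5272 = 12.629 kPa
Denominator = 19.6·2.5·sin8.4°·cos8.4° = 19.6·2.5·0.1461·0.9893 = 7.081 kPa
FS = 12.629 / 7.081 = 1.783

FS = 1.78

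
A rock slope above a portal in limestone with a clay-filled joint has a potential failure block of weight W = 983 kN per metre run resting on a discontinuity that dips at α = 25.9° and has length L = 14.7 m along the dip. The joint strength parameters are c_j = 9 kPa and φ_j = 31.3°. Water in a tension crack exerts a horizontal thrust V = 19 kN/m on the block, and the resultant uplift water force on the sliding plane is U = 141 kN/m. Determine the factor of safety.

Resolving the block weight along and normal to the plane and applying the Mohr–Coulomb strength on the joint:
N' = W cosα − U − V sinα = 983·cos25.9° − 141 − 19·sin25.9° = 735.0 kN/m
Driving force T = W sinα + V cosα = 983·sin25.9° + 19·cos25.9° = 446.5 kN/m
Resisting force R = c_j·L + N'·tanφ_j = 9·14.7 + 735.0·tan31.3° = 132.3 + 446.9 = 579.2 kN/m
FS = R / T = 579.2 / 446.5 = 1.297

FS = 1.30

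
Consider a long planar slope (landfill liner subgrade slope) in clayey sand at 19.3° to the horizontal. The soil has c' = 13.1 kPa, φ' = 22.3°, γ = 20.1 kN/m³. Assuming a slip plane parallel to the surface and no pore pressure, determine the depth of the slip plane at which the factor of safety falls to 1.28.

z = 19.19 m

Setting FS = 1.28 in FS = [c' + γz cos²β tanφ'] / [γz sinβ cosβ] and solving for z:
z = c' / [γ cosβ (FS·sinβ − cosβ·tanφ')]
  = 13.1 / [20.1·cos19.3°·(1.28·sin19.3° − cos19.3°·tan22.3°)]
  = 13.1 / [20.1·0.9438·(1.28·0.3305 − 0.9438·0.4101)]
  = 13.1 / 0.6825 = 19.194 m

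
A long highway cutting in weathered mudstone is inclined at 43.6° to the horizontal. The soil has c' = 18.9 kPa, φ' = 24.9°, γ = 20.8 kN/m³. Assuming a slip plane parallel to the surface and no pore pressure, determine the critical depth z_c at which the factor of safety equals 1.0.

Setting FS = 1.00 in FS = [c' + γz cos²β tanφ'] / [γz sinβ cosβ] and solving for z:
z = c' / [γ cosβ (FS·sinβ − cosβ·tanφ')]
  = 18.9 / [20.8·cos43.6°·(1.00·sin43.6° − cos43.6°·tan24.9°)]
  = 18.9 / [20.8·0.7242·(1.00·0.6896 − 0.7242·0.4642)]
  = 18.9 / 5.3242 = 3.550 m

z_c = 3.55 m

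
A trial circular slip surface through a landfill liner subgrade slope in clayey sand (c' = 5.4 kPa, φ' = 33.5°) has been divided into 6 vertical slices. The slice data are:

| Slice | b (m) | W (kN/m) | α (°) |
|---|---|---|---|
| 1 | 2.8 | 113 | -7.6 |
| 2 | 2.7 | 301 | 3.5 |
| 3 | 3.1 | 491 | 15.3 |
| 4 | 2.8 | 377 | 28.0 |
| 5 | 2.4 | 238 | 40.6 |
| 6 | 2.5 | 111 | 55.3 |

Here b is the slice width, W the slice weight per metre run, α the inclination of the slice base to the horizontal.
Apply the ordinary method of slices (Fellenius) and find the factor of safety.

FS = 1.93

Ordinary method of slices: FS = Σ[c'·Δl_i + (W_i cosα_i)·tanφ'] / Σ W_i sinα_i, with Δl_i = b_i / cosα_i.
Slice 1: Δl = 2.8/cos(-7.6°) = 2.825 m; N'_1 = 113·cos(-7.6°) = 112.0; c'Δl = 15.25; W sinα = -14.9
Slice 2: Δl = 2.7/cos3.5° = 2.705 m; N'_2 = 301·cos3.5° = 300.4; c'Δl = 14.61; W sinα = 18.4
Slice 3: Δl = 3.1/cos15.3° = 3.214 m; N'_3 = 491·cos15.3° = 473.6; c'Δl = 17.36; W sinα = 129.6
Slice 4: Δl = 2.8/cos28.0° = 3.171 m; N'_4 = 377·cos28.0° = 332.9; c'Δl = 17.12; W sinα = 177.0
Slice 5: Δl = 2.4/cos40.6° = 3.161 m; N'_5 = 238·cos40.6° = 180.7; c'Δl = 17.07; W sinα = 154.9
Slice 6: Δl = 2.5/cos55.3° = 4.392 m; N'_6 = 111·cos55.3° = 63.2; c'Δl = 23.71; W sinα = 91.3
Σc'Δl = 105.1 kN/m; ΣN' = 1462.8 kN/m; ΣW sinα = 556.1 kN/m
Resisting = 105.1 + 1462.8·tan33.5° = 105.1 + 968.2 = 1073.3 kN/m
FS = 1073.3 / 556.1 = 1.930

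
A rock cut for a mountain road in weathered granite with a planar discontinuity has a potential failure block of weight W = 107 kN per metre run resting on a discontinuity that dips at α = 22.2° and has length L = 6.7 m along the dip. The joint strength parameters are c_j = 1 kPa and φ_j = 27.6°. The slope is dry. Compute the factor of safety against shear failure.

Resolving the block weight along and normal to the plane and applying the Mohr–Coulomb strength on the joint:
N' = W cosα = 107·cos22.2° = 99.1 kN/m
Driving force T = W sinα = 107·sin22.2° = 40.4 kN/m
Resisting force R = c_j·L + N'·tanφ_j = 1·6.7 + 99.1·tan27.6° = 6.7 + 51.8 = 58.5 kN/m
FS = R / T = 58.5 / 40.4 = 1.447

FS = 1.45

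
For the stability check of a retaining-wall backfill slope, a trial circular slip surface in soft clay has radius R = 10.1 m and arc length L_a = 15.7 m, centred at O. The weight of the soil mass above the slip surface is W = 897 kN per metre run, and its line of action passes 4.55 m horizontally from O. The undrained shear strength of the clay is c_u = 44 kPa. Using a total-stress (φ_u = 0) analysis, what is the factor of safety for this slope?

Taking moments about the centre O, the resisting moment is provided by the undrained shear strength acting along the arc:
M_R = c_u·L_a·R = 44·15.70·10.1 = 6977.1 kN·m/m
M_D = W·d = 897·4.55 = 4081.3 kN·m/m
FS = M_R / M_D = 6977.1 / 4081.3 = 1.710

FS = 1.71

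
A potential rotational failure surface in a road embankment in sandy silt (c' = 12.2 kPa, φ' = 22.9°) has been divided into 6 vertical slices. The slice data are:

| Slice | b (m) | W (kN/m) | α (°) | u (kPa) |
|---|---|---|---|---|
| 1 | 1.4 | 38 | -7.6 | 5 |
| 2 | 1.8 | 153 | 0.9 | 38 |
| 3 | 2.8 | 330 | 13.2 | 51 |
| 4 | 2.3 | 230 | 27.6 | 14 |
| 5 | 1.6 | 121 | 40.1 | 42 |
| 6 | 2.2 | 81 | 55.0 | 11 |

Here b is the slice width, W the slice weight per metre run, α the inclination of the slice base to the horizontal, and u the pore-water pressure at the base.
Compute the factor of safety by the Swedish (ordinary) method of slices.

Ordinary method of slices: FS = Σ[c'·Δl_i + (W_i cosα_i − u_i·Δl_i)·tanφ'] / Σ W_i sinα_i, with Δl_i = b_i / cosα_i.
Slice 1: Δl = 1.4/cos(-7.6°) = 1.412 m; N'_1 = 38·cos(-7.6°) − 5·1.412 = 30.6; c'Δl = 17.23; W sinα = -5.0
Slice 2: Δl = 1.8/cos0.9° = 1.800 m; N'_2 = 153·cos0.9° − 38·1.800 = 84.6; c'Δl = 21.96; W sinα = 2.4
Slice 3: Δl = 2.8/cos13.2° = 2.876 m; N'_3 = 330·cos13.2° − 51·2.876 = 174.6; c'Δl = 35.09; W sinα = 75.4
Slice 4: Δl = 2.3/cos27.6° = 2.595 m; N'_4 = 230·cos27.6° − 14·2.595 = 167.5; c'Δl = 31.66; W sinα = 106.6
Slice 5: Δl = 1.6/cos40.1° = 2.092 m; N'_5 = 121·cos40.1° − 42·2.092 = 4.7; c'Δl = 25.52; W sinα = 77.9
Slice 6: Δl = 2.2/cos55.0° = 3.836 m; N'_6 = 81·cos55.0° − 11·3.836 = 4.3; c'Δl = 46.79; W sinα = 66.4
Σc'Δl = 178.3 kN/m; ΣN' = 466.2 kN/m; ΣW sinα = 323.6 kN/m
Resisting = 178.3 + 466.2·tan22.9° = 178.3 + 197.0 = 375.2 kN/m
FS = 375.2 / 323.6 = 1.160

FS = 1.16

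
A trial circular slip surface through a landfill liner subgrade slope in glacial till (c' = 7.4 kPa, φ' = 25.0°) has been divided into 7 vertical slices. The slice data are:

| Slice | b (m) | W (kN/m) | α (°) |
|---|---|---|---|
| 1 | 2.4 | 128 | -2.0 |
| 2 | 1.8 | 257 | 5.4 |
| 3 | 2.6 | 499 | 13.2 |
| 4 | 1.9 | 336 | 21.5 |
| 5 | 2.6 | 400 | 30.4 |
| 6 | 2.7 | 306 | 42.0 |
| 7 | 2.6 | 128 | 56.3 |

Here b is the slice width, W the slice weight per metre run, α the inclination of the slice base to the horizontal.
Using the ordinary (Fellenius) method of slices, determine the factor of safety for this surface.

Ordinary method of slices: FS = Σ[c'·Δl_i + (W_i cosα_i)·tanφ'] / Σ W_i sinα_i, with Δl_i = b_i / cosα_i.
Slice 1: Δl = 2.4/cos(-2.0°) = 2.401 m; N'_1 = 128·cos(-2.0°) = 127.9; c'Δl = 17.77; W sinα = -4.5
Slice 2: Δl = 1.8/cos5.4° = 1.808 m; N'_2 = 257·cos5.4° = 255.9; c'Δl = 13.38; W sinα = 24.2
Slice 3: Δl = 2.6/cos13.2° = 2.671 m; N'_3 = 499·cos13.2° = 485.8; c'Δl = 19.76; W sinα = 113.9
Slice 4: Δl = 1.9/cos21.5° = 2.042 m; N'_4 = 336·cos21.5° = 312.6; c'Δl = 15.11; W sinα = 123.1
Slice 5: Δl = 2.6/cos30.4° = 3.014 m; N'_5 = 400·cos30.4° = 345.0; c'Δl = 22.31; W sinα = 202.4
Slice 6: Δl = 2.7/cos42.0° = 3.633 m; N'_6 = 306·cos42.0° = 227.4; c'Δl = 26.89; W sinα = 204.8
Slice 7: Δl = 2.6/cos56.3° = 4.686 m; N'_7 = 128·cos56.3° = 71.0; c'Δl = 34.68; W sinα = 106.5
Σc'Δl = 149.9 kN/m; ΣN' = 1825.6 kN/m; ΣW sinα = 770.5 kN/m
Resisting = 149.9 + 1825.6·tan25.0° = 149.9 + 851.3 = 1001.2 kN/m
FS = 1001.2 / 770.5 = 1.299

FS = 1.30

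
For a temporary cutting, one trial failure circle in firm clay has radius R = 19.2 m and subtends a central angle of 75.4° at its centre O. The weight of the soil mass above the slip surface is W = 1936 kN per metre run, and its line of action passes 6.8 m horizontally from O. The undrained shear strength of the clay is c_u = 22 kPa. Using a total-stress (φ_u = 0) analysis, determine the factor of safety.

FS = 0.81

Taking moments about the centre O, the resisting moment is provided by the undrained shear strength acting along the arc:
Arc length L_a = R·θ = 19.2·(75.4°·π/180) = 19.2·1.3160 = 25.27 m
M_R = c_u·L_a·R = 22·25.27·19.2 = 10672.7 kN·m/m
M_D = W·d = 1936·6.8 = 13164.8 kN·m/m
FS = M_R / M_D = 10672.7 / 13164.8 = 0.811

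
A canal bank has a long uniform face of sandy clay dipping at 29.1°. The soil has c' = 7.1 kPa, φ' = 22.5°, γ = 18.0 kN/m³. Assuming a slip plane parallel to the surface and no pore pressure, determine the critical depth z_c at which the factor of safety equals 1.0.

Setting FS = 1.00 in FS = [c' + γz cos²β tanφ'] / [γz sinβ cosβ] and solving for z:
z = c' / [γ cosβ (FS·sinβ − cosβ·tanφ')]
  = 7.1 / [18.0·cos29.1°·(1.00·sin29.1° − cos29.1°·tan22.5°)]
  = 7.1 / [18.0·0.8738·(1.00·0.4863 − 0.8738·0.4142)]
  = 7.1 / 1.9567 = 3.629 m

z_c = 3.63 m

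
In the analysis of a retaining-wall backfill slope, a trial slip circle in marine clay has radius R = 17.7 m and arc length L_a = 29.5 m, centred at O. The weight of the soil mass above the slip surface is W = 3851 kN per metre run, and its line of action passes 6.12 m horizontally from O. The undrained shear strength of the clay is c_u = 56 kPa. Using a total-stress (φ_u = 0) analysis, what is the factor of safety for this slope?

FS = 1.24

Taking moments about the centre O, the resisting moment is provided by the undrained shear strength acting along the arc:
M_R = c_u·L_a·R = 56·29.50·17.7 = 29240.4 kN·m/m
M_D = W·d = 3851·6.12 = 23568.1 kN·m/m
FS = M_R / M_D = 29240.4 / 23568.1 = 1.241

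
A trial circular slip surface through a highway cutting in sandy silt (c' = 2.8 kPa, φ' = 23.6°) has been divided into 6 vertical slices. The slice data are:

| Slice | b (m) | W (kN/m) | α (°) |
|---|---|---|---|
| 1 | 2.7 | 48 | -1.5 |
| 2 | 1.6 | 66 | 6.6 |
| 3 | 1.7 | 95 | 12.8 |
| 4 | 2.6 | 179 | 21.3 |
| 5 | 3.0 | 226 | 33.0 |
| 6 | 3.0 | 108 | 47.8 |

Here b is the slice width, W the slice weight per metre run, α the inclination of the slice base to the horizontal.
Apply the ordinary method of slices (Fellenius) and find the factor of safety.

Ordinary method of slices: FS = Σ[c'·Δl_i + (W_i cosα_i)·tanφ'] / Σ W_i sinα_i, with Δl_i = b_i / cosα_i.
Slice 1: Δl = 2.7/cos(-1.5°) = 2.701 m; N'_1 = 48·cos(-1.5°) = 48.0; c'Δl = 7.56; W sinα = -1.3
Slice 2: Δl = 1.6/cos6.6° = 1.611 m; N'_2 = 66·cos6.6° = 65.6; c'Δl = 4.51; W sinα = 7.6
Slice 3: Δl = 1.7/cos12.8° = 1.743 m; N'_3 = 95·cos12.8° = 92.6; c'Δl = 4.88; W sinα = 21.0
Slice 4: Δl = 2.6/cos21.3° = 2.791 m; N'_4 = 179·cos21.3° = 166.8; c'Δl = 7.81; W sinα = 65.0
Slice 5: Δl = 3.0/cos33.0° = 3.577 m; N'_5 = 226·cos33.0° = 189.5; c'Δl = 10.02; W sinα = 123.1
Slice 6: Δl = 3.0/cos47.8° = 4.466 m; N'_6 = 108·cos47.8° = 72.5; c'Δl = 12.51; W sinα = 80.0
Σc'Δl = 47.3 kN/m; ΣN' = 635.0 kN/m; ΣW sinα = 295.5 kN/m
Resisting = 47.3 + 635.0·tan23.6° = 47.3 + 277.4 = 324.7 kN/m
FS = 324.7 / 295.5 = 1.099

FS = 1.10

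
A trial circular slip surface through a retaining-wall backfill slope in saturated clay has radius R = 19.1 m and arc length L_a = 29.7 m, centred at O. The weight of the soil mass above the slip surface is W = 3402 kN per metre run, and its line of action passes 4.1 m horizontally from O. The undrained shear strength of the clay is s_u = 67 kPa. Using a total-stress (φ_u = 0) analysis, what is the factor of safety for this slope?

Taking moments about the centre O, the resisting moment is provided by the undrained shear strength acting along the arc:
M_R = s_u·L_a·R = 67·29.70·19.1 = 38007.1 kN·m/m
M_D = W·d = 3402·4.1 = 13948.2 kN·m/m
FS = M_R / M_D = 38007.1 / 13948.2 = 2.725

FS = 2.72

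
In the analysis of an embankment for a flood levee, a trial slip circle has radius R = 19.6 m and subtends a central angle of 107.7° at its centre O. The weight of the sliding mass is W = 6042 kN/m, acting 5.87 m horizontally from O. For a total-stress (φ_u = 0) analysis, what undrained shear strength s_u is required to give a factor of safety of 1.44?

s_u = 70.7 kPa

FS = s_u·L_a·R / (W·d), so s_u = FS·W·d / (L_a·R).
Arc length L_a = R·θ = 19.6·(107.7°·π/180) = 19.6·1.8797 = 36.84 m
s_u = 1.44·6042·5.87 / (36.84·19.6) = 51071.8 / 722.11 = 70.73 kPa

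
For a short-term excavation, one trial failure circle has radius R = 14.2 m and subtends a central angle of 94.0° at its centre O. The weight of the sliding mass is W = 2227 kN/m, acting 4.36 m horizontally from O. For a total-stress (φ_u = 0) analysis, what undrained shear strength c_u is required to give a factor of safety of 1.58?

c_u = 46.4 kPa

FS = c_u·L_a·R / (W·d), so c_u = FS·W·d / (L_a·R).
Arc length L_a = R·θ = 14.2·(94.0°·π/180) = 14.2·1.6406 = 23.30 m
c_u = 1.58·2227·4.36 / (23.30·14.2) = 15341.4 / 330.81 = 46.37 kPa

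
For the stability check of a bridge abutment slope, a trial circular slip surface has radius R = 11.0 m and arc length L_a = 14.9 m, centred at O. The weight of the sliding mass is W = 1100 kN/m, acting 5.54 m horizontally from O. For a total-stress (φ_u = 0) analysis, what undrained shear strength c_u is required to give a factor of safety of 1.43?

c_u = 53.2 kPa

FS = c_u·L_a·R / (W·d), so c_u = FS·W·d / (L_a·R).
c_u = 1.43·1100·5.54 / (14.90·11.0) = 8714.4 / 163.90 = 53.17 kPa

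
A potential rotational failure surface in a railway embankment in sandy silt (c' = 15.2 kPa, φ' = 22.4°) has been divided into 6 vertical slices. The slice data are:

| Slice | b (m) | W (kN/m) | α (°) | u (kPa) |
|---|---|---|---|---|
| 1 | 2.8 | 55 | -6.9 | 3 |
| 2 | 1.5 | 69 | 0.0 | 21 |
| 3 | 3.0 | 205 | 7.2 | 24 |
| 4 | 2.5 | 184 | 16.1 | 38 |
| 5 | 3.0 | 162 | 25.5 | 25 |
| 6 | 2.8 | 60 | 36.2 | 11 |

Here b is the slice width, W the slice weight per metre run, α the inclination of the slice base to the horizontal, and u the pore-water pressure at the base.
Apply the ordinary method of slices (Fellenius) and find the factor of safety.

Ordinary method of slices: FS = Σ[c'·Δl_i + (W_i cosα_i − u_i·Δl_i)·tanφ'] / Σ W_i sinα_i, with Δl_i = b_i / cosα_i.
Slice 1: Δl = 2.8/cos(-6.9°) = 2.820 m; N'_1 = 55·cos(-6.9°) − 3·2.820 = 46.1; c'Δl = 42.87; W sinα = -6.6
Slice 2: Δl = 1.5/cos0.0° = 1.500 m; N'_2 = 69·cos0.0° − 21·1.500 = 37.5; c'Δl = 22.80; W sinα = 0.0
Slice 3: Δl = 3.0/cos7.2° = 3.024 m; N'_3 = 205·cos7.2° − 24·3.024 = 130.8; c'Δl = 45.96; W sinα = 25.7
Slice 4: Δl = 2.5/cos16.1° = 2.602 m; N'_4 = 184·cos16.1° − 38·2.602 = 77.9; c'Δl = 39.55; W sinα = 51.0
Slice 5: Δl = 3.0/cos25.5° = 3.324 m; N'_5 = 162·cos25.5° − 25·3.324 = 63.1; c'Δl = 50.52; W sinα = 69.7
Slice 6: Δl = 2.8/cos36.2° = 3.470 m; N'_6 = 60·cos36.2° − 11·3.470 = 10.2; c'Δl = 52.74; W sinα = 35.4
Σc'Δl = 254.4 kN/m; ΣN' = 365.7 kN/m; ΣW sinα = 175.3 kN/m
Resisting = 254.4 + 365.7·tan22.4° = 254.4 + 150.7 = 405.2 kN/m
FS = 405.2 / 175.3 = 2.312

FS = 2.31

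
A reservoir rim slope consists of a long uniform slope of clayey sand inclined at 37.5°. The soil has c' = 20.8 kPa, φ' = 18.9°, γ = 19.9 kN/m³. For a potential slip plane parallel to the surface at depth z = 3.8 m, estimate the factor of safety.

For an infinite slope with a slip plane parallel to the surface (no pore pressure): FS = [c' + γz cos²β tanφ'] / [γz sinβ cosβ].
γz = 19.9·3.8 = 75.62 kN/m²
Numerator = 20.8 + 75.62·cos²37.5°·tan18.9° = 20.8 + 75.62·0.6294·0.3424 = 37.096 kPa
Denominator = 75.62·sin37.5°·cos37.5° = 75.62·0.6088·0.7934 = 36.522 kPa
FS = 37.096 / 36.522 = 1.016

FS = 1.02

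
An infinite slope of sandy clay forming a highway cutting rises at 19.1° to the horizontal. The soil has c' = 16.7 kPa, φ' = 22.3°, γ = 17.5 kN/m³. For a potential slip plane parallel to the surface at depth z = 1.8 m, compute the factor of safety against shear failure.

FS = 2.90

For an infinite slope with a slip plane parallel to the surface (no pore pressure): FS = [c' + γz cos²β tanφ'] / [γz sinβ cosβ].
γz = 17.5·1.8 = 31.50 kN/m²
Numerator = 16.7 + 31.50·cos²19.1°·tan22.3° = 16.7 + 31.50·0.8929·0.4101 = 28.236 kPa
Denominator = 31.50·sin19.1°·cos19.1° = 31.50·0.3272·0.9449 = 9.740 kPa
FS = 28.236 / 9.740 = 2.899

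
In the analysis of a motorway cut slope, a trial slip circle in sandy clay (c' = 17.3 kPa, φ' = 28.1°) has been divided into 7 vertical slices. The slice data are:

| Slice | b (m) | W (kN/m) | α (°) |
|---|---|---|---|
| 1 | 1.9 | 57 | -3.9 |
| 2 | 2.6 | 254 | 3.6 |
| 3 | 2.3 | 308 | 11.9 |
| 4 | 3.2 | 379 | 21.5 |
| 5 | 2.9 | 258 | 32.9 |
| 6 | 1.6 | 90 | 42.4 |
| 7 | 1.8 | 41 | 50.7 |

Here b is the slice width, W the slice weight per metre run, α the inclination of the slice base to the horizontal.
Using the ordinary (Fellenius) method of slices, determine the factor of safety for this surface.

Ordinary method of slices: FS = Σ[c'·Δl_i + (W_i cosα_i)·tanφ'] / Σ W_i sinα_i, with Δl_i = b_i / cosα_i.
Slice 1: Δl = 1.9/cos(-3.9°) = 1.904 m; N'_1 = 57·cos(-3.9°) = 56.9; c'Δl = 32.95; W sinα = -3.9
Slice 2: Δl = 2.6/cos3.6° = 2.605 m; N'_2 = 254·cos3.6° = 253.5; c'Δl = 45.07; W sinα = 15.9
Slice 3: Δl = 2.3/cos11.9° = 2.351 m; N'_3 = 308·cos11.9° = 301.4; c'Δl = 40.66; W sinα = 63.5
Slice 4: Δl = 3.2/cos21.5° = 3.439 m; N'_4 = 379·cos21.5° = 352.6; c'Δl = 59.50; W sinα = 138.9
Slice 5: Δl = 2.9/cos32.9° = 3.454 m; N'_5 = 258·cos32.9° = 216.6; c'Δl = 59.75; W sinα = 140.1
Slice 6: Δl = 1.6/cos42.4° = 2.167 m; N'_6 = 90·cos42.4° = 66.5; c'Δl = 37.48; W sinα = 60.7
Slice 7: Δl = 1.8/cos50.7° = 2.842 m; N'_7 = 41·cos50.7° = 26.0; c'Δl = 49.16; W sinα = 31.7
Σc'Δl = 324.6 kN/m; ΣN' = 1273.4 kN/m; ΣW sinα = 447.0 kN/m
Resisting = 324.6 + 1273.4·tan28.1° = 324.6 + 679.9 = 1004.5 kN/m
FS = 1004.5 / 447.0 = 2.247

FS = 2.25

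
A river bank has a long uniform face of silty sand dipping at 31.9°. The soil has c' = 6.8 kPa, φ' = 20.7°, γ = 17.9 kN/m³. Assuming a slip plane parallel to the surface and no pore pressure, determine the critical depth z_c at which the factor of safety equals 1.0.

z_c = 2.16 m

Setting FS = 1.00 in FS = [c' + γz cos²β tanφ'] / [γz sinβ cosβ] and solving for z:
z = c' / [γ cosβ (FS·sinβ − cosβ·tanφ')]
  = 6.8 / [17.9·cos31.9°·(1.00·sin31.9° − cos31.9°·tan20.7°)]
  = 6.8 / [17.9·0.8490·(1.00·0.5284 − 0.8490·0.3779)]
  = 6.8 / 3.1554 = 2.155 m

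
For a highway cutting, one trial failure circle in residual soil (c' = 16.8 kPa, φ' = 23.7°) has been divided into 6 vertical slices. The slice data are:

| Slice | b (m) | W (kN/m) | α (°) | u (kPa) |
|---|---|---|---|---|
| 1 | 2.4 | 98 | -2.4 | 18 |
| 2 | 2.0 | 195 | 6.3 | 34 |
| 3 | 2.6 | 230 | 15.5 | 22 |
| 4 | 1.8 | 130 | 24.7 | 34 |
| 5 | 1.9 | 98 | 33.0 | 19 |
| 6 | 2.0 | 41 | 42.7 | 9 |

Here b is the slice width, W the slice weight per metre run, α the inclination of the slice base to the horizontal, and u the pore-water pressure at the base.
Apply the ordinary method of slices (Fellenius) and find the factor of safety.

FS = 2.00

Ordinary method of slices: FS = Σ[c'·Δl_i + (W_i cosα_i − u_i·Δl_i)·tanφ'] / Σ W_i sinα_i, with Δl_i = b_i / cosα_i.
Slice 1: Δl = 2.4/cos(-2.4°) = 2.402 m; N'_1 = 98·cos(-2.4°) − 18·2.402 = 54.7; c'Δl = 40.36; W sinα = -4.1
Slice 2: Δl = 2.0/cos6.3° = 2.012 m; N'_2 = 195·cos6.3° − 34·2.012 = 125.4; c'Δl = 33.80; W sinα = 21.4
Slice 3: Δl = 2.6/cos15.5° = 2.698 m; N'_3 = 230·cos15.5° − 22·2.698 = 162.3; c'Δl = 45.33; W sinα = 61.5
Slice 4: Δl = 1.8/cos24.7° = 1.981 m; N'_4 = 130·cos24.7° − 34·1.981 = 50.7; c'Δl = 33.29; W sinα = 54.3
Slice 5: Δl = 1.9/cos33.0° = 2.265 m; N'_5 = 98·cos33.0° − 19·2.265 = 39.1; c'Δl = 38.06; W sinα = 53.4
Slice 6: Δl = 2.0/cos42.7° = 2.721 m; N'_6 = 41·cos42.7° − 9·2.721 = 5.6; c'Δl = 45.72; W sinα = 27.8
Σc'Δl = 236.6 kN/m; ΣN' = 437.9 kN/m; ΣW sinα = 214.3 kN/m
Resisting = 236.6 + 437.9·tan23.7° = 236.6 + 192.2 = 428.8 kN/m
FS = 428.8 / 214.3 = 2.001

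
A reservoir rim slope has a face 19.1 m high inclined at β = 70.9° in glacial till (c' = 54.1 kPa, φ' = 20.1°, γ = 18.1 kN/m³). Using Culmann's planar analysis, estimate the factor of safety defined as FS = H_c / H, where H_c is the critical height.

H_c = (4c'/γ) · sinβ cosφ' / [1 − cos(β − φ')]
    = (4·54.1/18.1) · sin70.9°·cos20.1° / [1 − cos50.8°]
    = 11.956 · 0.8874 / 0.3680 = 28.83 m
FS = H_c / H = 28.83 / 19.1 = 1.510

FS = 1.51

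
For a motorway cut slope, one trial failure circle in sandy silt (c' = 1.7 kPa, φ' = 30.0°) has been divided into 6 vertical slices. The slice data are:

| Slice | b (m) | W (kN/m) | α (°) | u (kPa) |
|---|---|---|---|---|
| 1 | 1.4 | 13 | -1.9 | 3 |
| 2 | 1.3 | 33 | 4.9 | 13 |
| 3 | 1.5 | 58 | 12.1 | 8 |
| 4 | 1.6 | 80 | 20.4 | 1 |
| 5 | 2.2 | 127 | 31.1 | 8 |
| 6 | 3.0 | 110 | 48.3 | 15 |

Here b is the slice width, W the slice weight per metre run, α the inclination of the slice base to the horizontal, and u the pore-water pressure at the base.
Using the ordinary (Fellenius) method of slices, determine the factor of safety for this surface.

FS = 0.83

Ordinary method of slices: FS = Σ[c'·Δl_i + (W_i cosα_i − u_i·Δl_i)·tanφ'] / Σ W_i sinα_i, with Δl_i = b_i / cosα_i.
Slice 1: Δl = 1.4/cos(-1.9°) = 1.401 m; N'_1 = 13·cos(-1.9°) − 3·1.401 = 8.8; c'Δl = 2.38; W sinα = -0.4
Slice 2: Δl = 1.3/cos4.9° = 1.305 m; N'_2 = 33·cos4.9° − 13·1.305 = 15.9; c'Δl = 2.22; W sinα = 2.8
Slice 3: Δl = 1.5/cos12.1° = 1.534 m; N'_3 = 58·cos12.1° − 8·1.534 = 44.4; c'Δl = 2.61; W sinα = 12.2
Slice 4: Δl = 1.6/cos20.4° = 1.707 m; N'_4 = 80·cos20.4° − 1·1.707 = 73.3; c'Δl = 2.90; W sinα = 27.9
Slice 5: Δl = 2.2/cos31.1° = 2.569 m; N'_5 = 127·cos31.1° − 8·2.569 = 88.2; c'Δl = 4.37; W sinα = 65.6
Slice 6: Δl = 3.0/cos48.3° = 4.510 m; N'_6 = 110·cos48.3° − 15·4.510 = 5.5; c'Δl = 7.67; W sinα = 82.1
Σc'Δl = 22.1 kN/m; ΣN' = 236.1 kN/m; ΣW sinα = 190.2 kN/m
Resisting = 22.1 + 236.1·tan30.0° = 22.1 + 136.3 = 158.5 kN/m
FS = 158.5 / 190.2 = 0.833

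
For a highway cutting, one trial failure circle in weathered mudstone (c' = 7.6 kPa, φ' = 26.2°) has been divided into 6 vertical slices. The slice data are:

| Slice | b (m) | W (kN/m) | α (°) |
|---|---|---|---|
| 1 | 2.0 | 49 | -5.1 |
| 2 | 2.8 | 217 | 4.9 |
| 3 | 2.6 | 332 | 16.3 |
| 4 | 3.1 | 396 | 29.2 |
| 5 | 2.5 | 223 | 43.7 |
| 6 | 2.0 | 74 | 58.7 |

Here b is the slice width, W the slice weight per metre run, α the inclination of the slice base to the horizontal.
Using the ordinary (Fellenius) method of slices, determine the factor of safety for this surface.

FS = 1.34

Ordinary method of slices: FS = Σ[c'·Δl_i + (W_i cosα_i)·tanφ'] / Σ W_i sinα_i, with Δl_i = b_i / cosα_i.
Slice 1: Δl = 2.0/cos(-5.1°) = 2.008 m; N'_1 = 49·cos(-5.1°) = 48.8; c'Δl = 15.26; W sinα = -4.4
Slice 2: Δl = 2.8/cos4.9° = 2.810 m; N'_2 = 217·cos4.9° = 216.2; c'Δl = 21.36; W sinα = 18.5
Slice 3: Δl = 2.6/cos16.3° = 2.709 m; N'_3 = 332·cos16.3° = 318.7; c'Δl = 20.59; W sinα = 93.2
Slice 4: Δl = 3.1/cos29.2° = 3.551 m; N'_4 = 396·cos29.2° = 345.7; c'Δl = 26.99; W sinα = 193.2
Slice 5: Δl = 2.5/cos43.7° = 3.458 m; N'_5 = 223·cos43.7° = 161.2; c'Δl = 26.28; W sinα = 154.1
Slice 6: Δl = 2.0/cos58.7° = 3.850 m; N'_6 = 74·cos58.7° = 38.4; c'Δl = 29.26; W sinα = 63.2
Σc'Δl = 139.7 kN/m; ΣN' = 1129.0 kN/m; ΣW sinα = 517.9 kN/m
Resisting = 139.7 + 1129.0·tan26.2° = 139.7 + 555.5 = 695.3 kN/m
FS = 695.3 / 517.9 = 1.343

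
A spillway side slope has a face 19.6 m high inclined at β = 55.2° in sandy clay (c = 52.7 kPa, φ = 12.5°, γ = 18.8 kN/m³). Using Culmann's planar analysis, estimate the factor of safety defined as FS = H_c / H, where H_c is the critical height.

H_c = (4c/γ) · sinβ cosφ / [1 − cos(β − φ)]
    = (4·52.7/18.8) · sin55.2°·cos12.5° / [1 − cos42.7°]
    = 11.213 · 0.8017 / 0.2651 = 33.91 m
FS = H_c / H = 33.91 / 19.6 = 1.730

FS = 1.73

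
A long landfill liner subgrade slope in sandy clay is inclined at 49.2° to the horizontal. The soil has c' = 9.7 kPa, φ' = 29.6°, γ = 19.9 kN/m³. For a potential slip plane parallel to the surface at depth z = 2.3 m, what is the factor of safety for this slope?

For an infinite slope with a slip plane parallel to the surface (no pore pressure): FS = [c' + γz cos²β tanφ'] / [γz sinβ cosβ].
γz = 19.9·2.3 = 45.77 kN/m²
Numerator = 9.7 + 45.77·cos²49.2°·tan29.6° = 9.7 + 45.77·0.4270·0.5681 = 20.801 kPa
Denominator = 45.77·sin49.2°·cos49.2° = 45.77·0.7570·0.6534 = 22.639 kPa
FS = 20.801 / 22.639 = 0.919

FS = 0.92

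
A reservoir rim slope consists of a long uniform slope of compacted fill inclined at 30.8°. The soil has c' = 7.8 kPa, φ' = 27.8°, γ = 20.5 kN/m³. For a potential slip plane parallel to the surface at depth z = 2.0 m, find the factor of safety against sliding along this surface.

For an infinite slope with a slip plane parallel to the surface (no pore pressure): FS = [c' + γz cos²β tanφ'] / [γz sinβ cosβ].
γz = 20.5·2.0 = 41.00 kN/m²
Numerator = 7.8 + 41.00·cos²30.8°·tan27.8° = 7.8 + 41.00·0.7378·0.5272 = 23.749 kPa
Denominator = 41.00·sin30.8°·cos30.8° = 41.00·0.5120·0.8590 = 18.033 kPa
FS = 23.749 / 18.033 = 1.317

FS = 1.32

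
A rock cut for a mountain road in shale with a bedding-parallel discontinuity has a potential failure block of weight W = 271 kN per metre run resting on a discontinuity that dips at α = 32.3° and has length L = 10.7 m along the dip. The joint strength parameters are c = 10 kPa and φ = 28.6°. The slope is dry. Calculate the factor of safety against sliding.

Resolving the block weight along and normal to the plane and applying the Mohr–Coulomb strength on the joint:
N' = W cosα = 271·cos32.3° = 229.1 kN/m
Driving force T = W sinα = 271·sin32.3° = 144.8 kN/m
Resisting force R = c·L + N'·tanφ = 10·10.7 + 229.1·tan28.6° = 107.0 + 124.9 = 231.9 kN/m
FS = R / T = 231.9 / 144.8 = 1.601

FS = 1.60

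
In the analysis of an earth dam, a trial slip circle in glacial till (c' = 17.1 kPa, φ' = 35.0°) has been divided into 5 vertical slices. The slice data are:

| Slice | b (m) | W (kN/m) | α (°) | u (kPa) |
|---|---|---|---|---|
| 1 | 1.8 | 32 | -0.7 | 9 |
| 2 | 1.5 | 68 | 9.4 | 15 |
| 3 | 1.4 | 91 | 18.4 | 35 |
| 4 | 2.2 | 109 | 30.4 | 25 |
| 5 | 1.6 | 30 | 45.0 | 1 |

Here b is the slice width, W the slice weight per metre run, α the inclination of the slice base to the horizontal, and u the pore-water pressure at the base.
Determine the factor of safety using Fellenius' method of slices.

Ordinary method of slices: FS = Σ[c'·Δl_i + (W_i cosα_i − u_i·Δl_i)·tanφ'] / Σ W_i sinα_i, with Δl_i = b_i / cosα_i.
Slice 1: Δl = 1.8/cos(-0.7°) = 1.800 m; N'_1 = 32·cos(-0.7°) − 9·1.800 = 15.8; c'Δl = 30.78; W sinα = -0.4
Slice 2: Δl = 1.5/cos9.4° = 1.520 m; N'_2 = 68·cos9.4° − 15·1.520 = 44.3; c'Δl = 26.00; W sinα = 11.1
Slice 3: Δl = 1.4/cos18.4° = 1.475 m; N'_3 = 91·cos18.4° − 35·1.475 = 34.7; c'Δl = 25.23; W sinα = 28.7
Slice 4: Δl = 2.2/cos30.4° = 2.551 m; N'_4 = 109·cos30.4° − 25·2.551 = 30.2; c'Δl = 43.62; W sinα = 55.2
Slice 5: Δl = 1.6/cos45.0° = 2.263 m; N'_5 = 30·cos45.0° − 1·2.263 = 19.0; c'Δl = 38.69; W sinα = 21.2
Σc'Δl = 164.3 kN/m; ΣN' = 144.0 kN/m; ΣW sinα = 115.8 kN/m
Resisting = 164.3 + 144.0·tan35.0° = 164.3 + 100.8 = 265.1 kN/m
FS = 265.1 / 115.8 = 2.289

FS = 2.29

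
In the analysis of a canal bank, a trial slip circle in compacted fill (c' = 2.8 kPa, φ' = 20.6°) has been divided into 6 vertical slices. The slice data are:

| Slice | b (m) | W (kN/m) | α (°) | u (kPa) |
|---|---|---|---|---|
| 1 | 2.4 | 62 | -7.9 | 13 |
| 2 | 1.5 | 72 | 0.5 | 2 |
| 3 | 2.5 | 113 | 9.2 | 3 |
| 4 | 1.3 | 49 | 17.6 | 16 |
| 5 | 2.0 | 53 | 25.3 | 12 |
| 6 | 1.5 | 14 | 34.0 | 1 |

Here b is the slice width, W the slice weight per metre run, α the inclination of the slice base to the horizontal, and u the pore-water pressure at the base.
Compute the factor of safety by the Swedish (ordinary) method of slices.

FS = 2.35

Ordinary method of slices: FS = Σ[c'·Δl_i + (W_i cosα_i − u_i·Δl_i)·tanφ'] / Σ W_i sinα_i, with Δl_i = b_i / cosα_i.
Slice 1: Δl = 2.4/cos(-7.9°) = 2.423 m; N'_1 = 62·cos(-7.9°) − 13·2.423 = 29.9; c'Δl = 6.78; W sinα = -8.5
Slice 2: Δl = 1.5/cos0.5° = 1.500 m; N'_2 = 72·cos0.5° − 2·1.500 = 69.0; c'Δl = 4.20; W sinα = 0.6
Slice 3: Δl = 2.5/cos9.2° = 2.533 m; N'_3 = 113·cos9.2° − 3·2.533 = 103.9; c'Δl = 7.09; W sinα = 18.1
Slice 4: Δl = 1.3/cos17.6° = 1.364 m; N'_4 = 49·cos17.6° − 16·1.364 = 24.9; c'Δl = 3.82; W sinα = 14.8
Slice 5: Δl = 2.0/cos25.3° = 2.212 m; N'_5 = 53·cos25.3° − 12·2.212 = 21.4; c'Δl = 6.19; W sinα = 22.6
Slice 6: Δl = 1.5/cos34.0° = 1.809 m; N'_6 = 14·cos34.0° − 1·1.809 = 9.8; c'Δl = 5.07; W sinα = 7.8
Σc'Δl = 33.2 kN/m; ΣN' = 258.9 kN/m; ΣW sinα = 55.5 kN/m
Resisting = 33.2 + 258.9·tan20.6° = 33.2 + 97.3 = 130.5 kN/m
FS = 130.5 / 55.5 = 2.352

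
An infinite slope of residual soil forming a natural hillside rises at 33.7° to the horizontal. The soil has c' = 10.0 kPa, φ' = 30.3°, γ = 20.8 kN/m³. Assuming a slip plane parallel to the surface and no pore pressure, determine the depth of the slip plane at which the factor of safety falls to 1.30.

Setting FS = 1.30 in FS = [c' + γz cos²β tanφ'] / [γz sinβ cosβ] and solving for z:
z = c' / [γ cosβ (FS·sinβ − cosβ·tanφ')]
  = 10.0 / [20.8·cos33.7°·(1.30·sin33.7° − cos33.7°·tan30.3°)]
  = 10.0 / [20.8·0.8320·(1.30·0.5548 − 0.8320·0.5844)]
  = 10.0 / 4.0691 = 2.458 m

z = 2.46 m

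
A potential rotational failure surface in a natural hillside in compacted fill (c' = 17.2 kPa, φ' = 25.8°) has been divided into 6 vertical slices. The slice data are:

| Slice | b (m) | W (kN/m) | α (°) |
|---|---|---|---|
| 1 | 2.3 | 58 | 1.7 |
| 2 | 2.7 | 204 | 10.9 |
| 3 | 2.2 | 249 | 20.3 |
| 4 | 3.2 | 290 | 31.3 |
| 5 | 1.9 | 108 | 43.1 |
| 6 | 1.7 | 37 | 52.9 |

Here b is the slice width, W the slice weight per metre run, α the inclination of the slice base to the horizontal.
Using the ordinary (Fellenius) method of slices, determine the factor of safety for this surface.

FS = 1.82

Ordinary method of slices: FS = Σ[c'·Δl_i + (W_i cosα_i)·tanφ'] / Σ W_i sinα_i, with Δl_i = b_i / cosα_i.
Slice 1: Δl = 2.3/cos1.7° = 2.301 m; N'_1 = 58·cos1.7° = 58.0; c'Δl = 39.58; W sinα = 1.7
Slice 2: Δl = 2.7/cos10.9° = 2.750 m; N'_2 = 204·cos10.9° = 200.3; c'Δl = 47.29; W sinα = 38.6
Slice 3: Δl = 2.2/cos20.3° = 2.346 m; N'_3 = 249·cos20.3° = 233.5; c'Δl = 40.35; W sinα = 86.4
Slice 4: Δl = 3.2/cos31.3° = 3.745 m; N'_4 = 290·cos31.3° = 247.8; c'Δl = 64.42; W sinα = 150.7
Slice 5: Δl = 1.9/cos43.1° = 2.602 m; N'_5 = 108·cos43.1° = 78.9; c'Δl = 44.76; W sinα = 73.8
Slice 6: Δl = 1.7/cos52.9° = 2.818 m; N'_6 = 37·cos52.9° = 22.3; c'Δl = 48.47; W sinα = 29.5
Σc'Δl = 284.9 kN/m; ΣN' = 840.8 kN/m; ΣW sinα = 380.6 kN/m
Resisting = 284.9 + 840.8·tan25.8° = 284.9 + 406.5 = 691.3 kN/m
FS = 691.3 / 380.6 = 1.816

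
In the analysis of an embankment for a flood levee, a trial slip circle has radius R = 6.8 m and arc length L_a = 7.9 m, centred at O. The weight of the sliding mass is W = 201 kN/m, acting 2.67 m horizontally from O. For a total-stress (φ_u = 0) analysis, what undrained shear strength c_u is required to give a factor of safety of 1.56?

c_u = 15.6 kPa

FS = c_u·L_a·R / (W·d), so c_u = FS·W·d / (L_a·R).
c_u = 1.56·201·2.67 / (7.90·6.8) = 837.2 / 53.72 = 15.58 kPa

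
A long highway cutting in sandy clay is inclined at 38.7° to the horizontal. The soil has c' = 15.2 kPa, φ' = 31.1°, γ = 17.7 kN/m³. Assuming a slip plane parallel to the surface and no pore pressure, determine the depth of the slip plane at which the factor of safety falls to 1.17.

Setting FS = 1.17 in FS = [c' + γz cos²β tanφ'] / [γz sinβ cosβ] and solving for z:
z = c' / [γ cosβ (FS·sinβ − cosβ·tanφ')]
  = 15.2 / [17.7·cos38.7°·(1.17·sin38.7° − cos38.7°·tan31.1°)]
  = 15.2 / [17.7·0.7804·(1.17·0.6252 − 0.7804·0.6032)]
  = 15.2 / 3.6019 = 4.220 m

z = 4.22 m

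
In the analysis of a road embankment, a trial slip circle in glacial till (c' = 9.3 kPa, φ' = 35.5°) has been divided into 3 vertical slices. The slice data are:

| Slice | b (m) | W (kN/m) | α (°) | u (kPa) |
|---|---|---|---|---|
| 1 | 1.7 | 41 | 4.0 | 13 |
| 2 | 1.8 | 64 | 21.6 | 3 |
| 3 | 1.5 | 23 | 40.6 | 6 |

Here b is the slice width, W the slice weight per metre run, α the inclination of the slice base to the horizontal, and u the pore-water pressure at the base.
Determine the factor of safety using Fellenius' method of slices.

Ordinary method of slices: FS = Σ[c'·Δl_i + (W_i cosα_i − u_i·Δl_i)·tanφ'] / Σ W_i sinα_i, with Δl_i = b_i / cosα_i.
Slice 1: Δl = 1.7/cos4.0° = 1.704 m; N'_1 = 41·cos4.0° − 13·1.704 = 18.7; c'Δl = 15.85; W sinα = 2.9
Slice 2: Δl = 1.8/cos21.6° = 1.936 m; N'_2 = 64·cos21.6° − 3·1.936 = 53.7; c'Δl = 18.00; W sinα = 23.6
Slice 3: Δl = 1.5/cos40.6° = 1.976 m; N'_3 = 23·cos40.6° − 6·1.976 = 5.6; c'Δl = 18.37; W sinα = 15.0
Σc'Δl = 52.2 kN/m; ΣN' = 78.1 kN/m; ΣW sinα = 41.4 kN/m
Resisting = 52.2 + 78.1·tan35.5° = 52.2 + 55.7 = 107.9 kN/m
FS = 107.9 / 41.4 = 2.607

FS = 2.61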